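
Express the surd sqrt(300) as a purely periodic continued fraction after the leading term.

Write x_i = (sqrt(300) + m_i)/d_i with (m_0, d_0) = (0, 1). a_0 = floor(sqrt(300)) = 17, since 17^2 = 289 <= 300 < 324 = 18^2.
Iterate m_{i+1} = d_i*a_i - m_i, d_{i+1} = (300 - m_{i+1}^2)/d_i, a_{i+1} = floor((a_0 + m_{i+1})/d_{i+1}):
  m_1 = 1*17 - 0 = 17, d_1 = (300 - 17^2)/1 = 11/1 = 11, a_1 = floor((17 + 17)/11) = 3.
  m_2 = 11*3 - 17 = 16, d_2 = (300 - 16^2)/11 = 44/11 = 4, a_2 = floor((17 + 16)/4) = 8.
  m_3 = 4*8 - 16 = 16, d_3 = (300 - 16^2)/4 = 44/4 = 11, a_3 = floor((17 + 16)/11) = 3.
  m_4 = 11*3 - 16 = 17, d_4 = (300 - 17^2)/11 = 11/11 = 1, a_4 = floor((17 + 17)/1) = 34.
  m_5 = 1*34 - 17 = 17, d_5 = (300 - 17^2)/1 = 11/1 = 11: (m_5, d_5) = (m_1, d_1) = (17, 11), so from here the quotients repeat a_1, ..., a_4; the period length is 4.
Hence the expansion of sqrt(300) is a_0 = 17 followed by the repeating block 3, 8, 3, 34 (period 4).

[17; (3, 8, 3, 34)]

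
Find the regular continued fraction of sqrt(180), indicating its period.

Write x_i = (sqrt(180) + m_i)/d_i with (m_0, d_0) = (0, 1). a_0 = floor(sqrt(180)) = 13, since 13^2 = 169 <= 180 < 196 = 14^2.
Iterate m_{i+1} = d_i*a_i - m_i, d_{i+1} = (180 - m_{i+1}^2)/d_i, a_{i+1} = floor((a_0 + m_{i+1})/d_{i+1}):
  m_1 = 1*13 - 0 = 13, d_1 = (180 - 13^2)/1 = 11/1 = 11, a_1 = floor((13 + 13)/11) = 2.
  m_2 = 11*2 - 13 = 9, d_2 = (180 - 9^2)/11 = 99/11 = 9, a_2 = floor((13 + 9)/9) = 2.
  m_3 = 9*2 - 9 = 9, d_3 = (180 - 9^2)/9 = 99/9 = 11, a_3 = floor((13 + 9)/11) = 2.
  m_4 = 11*2 - 9 = 13, d_4 = (180 - 13^2)/11 = 11/11 = 1, a_4 = floor((13 + 13)/1) = 26.
  m_5 = 1*26 - 13 = 13, d_5 = (180 - 13^2)/1 = 11/1 = 11: (m_5, d_5) = (m_1, d_1) = (13, 11), so from here the quotients repeat a_1, ..., a_4; the period length is 4.
Hence the expansion of sqrt(180) is a_0 = 13 followed by the repeating block 2, 2, 2, 26 (period 4).

[13; (2, 2, 2, 26)]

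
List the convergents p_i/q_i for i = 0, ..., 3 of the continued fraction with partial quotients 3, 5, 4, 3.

3/1, 16/5, 67/21, 217/68

Using the convergent recurrence p_i = a_i*p_{i-1} + p_{i-2}, q_i = a_i*q_{i-1} + q_{i-2} with p_{-2}=0, p_{-1}=1, q_{-2}=1, q_{-1}=0:
  i=0: a_0=3, p_0 = 3*1 + 0 = 3, q_0 = 3*0 + 1 = 1.
  i=1: a_1=5, p_1 = 5*3 + 1 = 16, q_1 = 5*1 + 0 = 5.
  i=2: a_2=4, p_2 = 4*16 + 3 = 67, q_2 = 4*5 + 1 = 21.
  i=3: a_3=3, p_3 = 3*67 + 16 = 217, q_3 = 3*21 + 5 = 68.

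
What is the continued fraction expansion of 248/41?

Run the Euclidean algorithm on 248 and 41; the successive quotients are the partial quotients a_0, a_1, ... (each step inverts the fractional part left over by the previous one):
  248 = 6*41 + 2, so a_0 = 6.
  41 = 20*2 + 1, so a_1 = 20.
  2 = 2*1 + 0, so a_2 = 2.
The remainder reaches 0 after 3 divisions, so the expansion has 3 partial quotients, read off in order.

[6; 20, 2]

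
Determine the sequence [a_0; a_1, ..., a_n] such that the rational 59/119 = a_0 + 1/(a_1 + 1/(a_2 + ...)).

Run the Euclidean algorithm on 59 and 119; the successive quotients are the partial quotients a_0, a_1, ... (each step inverts the fractional part left over by the previous one):
  59 = 0*119 + 59, so a_0 = 0.
  119 = 2*59 + 1, so a_1 = 2.
  59 = 59*1 + 0, so a_2 = 59.
The remainder reaches 0 after 3 divisions, so the expansion has 3 partial quotients, read off in order.

[0; 2, 59]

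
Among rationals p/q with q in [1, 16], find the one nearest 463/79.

41/7

Expand x = 463/79 as a continued fraction with the Euclidean algorithm:
  463 = 5*79 + 68, so a_0 = 5.
  79 = 1*68 + 11, so a_1 = 1.
  68 = 6*11 + 2, so a_2 = 6.
  11 = 5*2 + 1, so a_3 = 5.
  2 = 2*1 + 0, so a_4 = 2.
so x = [5; 1, 6, 5, 2].
Convergents (p_i = a_i*p_{i-1} + p_{i-2}, q_i = a_i*q_{i-1} + q_{i-2} with p_{-2}=0, p_{-1}=1, q_{-2}=1, q_{-1}=0), until the denominator exceeds 16:
  i=0: a_0=5, p_0 = 5*1 + 0 = 5, q_0 = 5*0 + 1 = 1.
  i=1: a_1=1, p_1 = 1*5 + 1 = 6, q_1 = 1*1 + 0 = 1.
  i=2: a_2=6, p_2 = 6*6 + 5 = 41, q_2 = 6*1 + 1 = 7.
  i=3: a_3=5, p_3 = 5*41 + 6 = 211, q_3 = 5*7 + 1 = 36.
q_3 = 36 > 16, so the last convergent with denominator <= 16 is p_2/q_2 = 41/7.
The closest fraction with denominator <= 16 is either p_2/q_2 or the intermediate fraction (k*p_2 + p_1)/(k*q_2 + q_1) with the largest k >= 1 whose denominator stays <= 16; these approach x as k grows, and every other convergent or intermediate fraction in range is farther away.
Largest k: floor((16 - q_1)/q_2) = floor((16 - 1)/7) = 2.
That gives (2*41 + 6)/(2*7 + 1) = 88/15.
Compare the errors: |x - 41/7| = |463*7 - 41*79|/(79*7) = 2/553, and |x - 88/15| = |463*15 - 88*79|/(79*15) = 7/1185.
Cross-multiplying, 2*1185 = 2370 < 3871 = 7*553, so 2/553 is smaller: the convergent 41/7 is closer to x than 88/15.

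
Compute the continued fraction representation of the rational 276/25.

[11; 25]

Run the Euclidean algorithm on 276 and 25; the successive quotients are the partial quotients a_0, a_1, ... (each step inverts the fractional part left over by the previous one):
  276 = 11*25 + 1, so a_0 = 11.
  25 = 25*1 + 0, so a_1 = 25.
The remainder reaches 0 after 2 divisions, so the expansion has 2 partial quotients, read off in order.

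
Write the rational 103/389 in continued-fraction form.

[0; 3, 1, 3, 2, 11]

Run the Euclidean algorithm on 103 and 389; the successive quotients are the partial quotients a_0, a_1, ... (each step inverts the fractional part left over by the previous one):
  103 = 0*389 + 103, so a_0 = 0.
  389 = 3*103 + 80, so a_1 = 3.
  103 = 1*80 + 23, so a_2 = 1.
  80 = 3*23 + 11, so a_3 = 3.
  23 = 2*11 + 1, so a_4 = 2.
  11 = 11*1 + 0, so a_5 = 11.
The remainder reaches 0 after 6 divisions, so the expansion has 6 partial quotients, read off in order.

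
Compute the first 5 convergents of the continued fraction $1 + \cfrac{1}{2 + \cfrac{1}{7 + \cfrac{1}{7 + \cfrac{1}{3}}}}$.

Using the convergent recurrence p_i = a_i*p_{i-1} + p_{i-2}, q_i = a_i*q_{i-1} + q_{i-2} with p_{-2}=0, p_{-1}=1, q_{-2}=1, q_{-1}=0:
  i=0: a_0=1, p_0 = 1*1 + 0 = 1, q_0 = 1*0 + 1 = 1.
  i=1: a_1=2, p_1 = 2*1 + 1 = 3, q_1 = 2*1 + 0 = 2.
  i=2: a_2=7, p_2 = 7*3 + 1 = 22, q_2 = 7*2 + 1 = 15.
  i=3: a_3=7, p_3 = 7*22 + 3 = 157, q_3 = 7*15 + 2 = 107.
  i=4: a_4=3, p_4 = 3*157 + 22 = 493, q_4 = 3*107 + 15 = 336.

1/1, 3/2, 22/15, 157/107, 493/336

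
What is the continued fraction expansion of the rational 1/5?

[0; 5]

Run the Euclidean algorithm on 1 and 5; the successive quotients are the partial quotients a_0, a_1, ... (each step inverts the fractional part left over by the previous one):
  1 = 0*5 + 1, so a_0 = 0.
  5 = 5*1 + 0, so a_1 = 5.
The remainder reaches 0 after 2 divisions, so the expansion has 2 partial quotients, read off in order.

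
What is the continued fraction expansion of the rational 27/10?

[2; 1, 2, 3]

Run the Euclidean algorithm on 27 and 10; the successive quotients are the partial quotients a_0, a_1, ... (each step inverts the fractional part left over by the previous one):
  27 = 2*10 + 7, so a_0 = 2.
  10 = 1*7 + 3, so a_1 = 1.
  7 = 2*3 + 1, so a_2 = 2.
  3 = 3*1 + 0, so a_3 = 3.
The remainder reaches 0 after 4 divisions, so the expansion has 4 partial quotients, read off in order.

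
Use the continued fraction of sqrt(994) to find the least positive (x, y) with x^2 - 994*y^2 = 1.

First expand sqrt(994) as a continued fraction. With x_i = (sqrt(994) + m_i)/d_i and (m_0, d_0) = (0, 1): a_0 = floor(sqrt(994)) = 31, since 31^2 = 961 <= 994 < 1024 = 32^2.
Iterate m_{i+1} = d_i*a_i - m_i, d_{i+1} = (994 - m_{i+1}^2)/d_i, a_{i+1} = floor((a_0 + m_{i+1})/d_{i+1}):
  m_1 = 1*31 - 0 = 31, d_1 = (994 - 31^2)/1 = 33/1 = 33, a_1 = floor((31 + 31)/33) = 1.
  m_2 = 33*1 - 31 = 2, d_2 = (994 - 2^2)/33 = 990/33 = 30, a_2 = floor((31 + 2)/30) = 1.
  m_3 = 30*1 - 2 = 28, d_3 = (994 - 28^2)/30 = 210/30 = 7, a_3 = floor((31 + 28)/7) = 8.
  m_4 = 7*8 - 28 = 28, d_4 = (994 - 28^2)/7 = 210/7 = 30, a_4 = floor((31 + 28)/30) = 1.
  m_5 = 30*1 - 28 = 2, d_5 = (994 - 2^2)/30 = 990/30 = 33, a_5 = floor((31 + 2)/33) = 1.
  m_6 = 33*1 - 2 = 31, d_6 = (994 - 31^2)/33 = 33/33 = 1, a_6 = floor((31 + 31)/1) = 62.
  m_7 = 1*62 - 31 = 31, d_7 = (994 - 31^2)/1 = 33/1 = 33: (m_7, d_7) = (m_1, d_1) = (31, 33), so from here the quotients repeat a_1, ..., a_6; the period length is 6.
So sqrt(994) = [31; (1, 1, 8, 1, 1, 62)] with period length k = 6.
k is even, so the fundamental solution of x^2 - 994y^2 = 1 is (p_{k-1}, q_{k-1}) = (p_5, q_5); compute convergents through index 5.
Convergents (p_i = a_i*p_{i-1} + p_{i-2}, q_i = a_i*q_{i-1} + q_{i-2} with p_{-2}=0, p_{-1}=1, q_{-2}=1, q_{-1}=0):
  i=0: a_0=31, p_0 = 31*1 + 0 = 31, q_0 = 31*0 + 1 = 1.
  i=1: a_1=1, p_1 = 1*31 + 1 = 32, q_1 = 1*1 + 0 = 1.
  i=2: a_2=1, p_2 = 1*32 + 31 = 63, q_2 = 1*1 + 1 = 2.
  i=3: a_3=8, p_3 = 8*63 + 32 = 536, q_3 = 8*2 + 1 = 17.
  i=4: a_4=1, p_4 = 1*536 + 63 = 599, q_4 = 1*17 + 2 = 19.
  i=5: a_5=1, p_5 = 1*599 + 536 = 1135, q_5 = 1*19 + 17 = 36.
Check: 1135^2 - 994*36^2 = 1288225 - 1288224 = 1, so (x, y) = (1135, 36) solves the equation, and by the theorem it is the least positive solution.

(x, y) = (1135, 36)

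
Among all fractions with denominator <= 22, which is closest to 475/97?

93/19

Expand x = 475/97 as a continued fraction with the Euclidean algorithm:
  475 = 4*97 + 87, so a_0 = 4.
  97 = 1*87 + 10, so a_1 = 1.
  87 = 8*10 + 7, so a_2 = 8.
  10 = 1*7 + 3, so a_3 = 1.
  7 = 2*3 + 1, so a_4 = 2.
  3 = 3*1 + 0, so a_5 = 3.
so x = [4; 1, 8, 1, 2, 3].
Convergents (p_i = a_i*p_{i-1} + p_{i-2}, q_i = a_i*q_{i-1} + q_{i-2} with p_{-2}=0, p_{-1}=1, q_{-2}=1, q_{-1}=0), until the denominator exceeds 22:
  i=0: a_0=4, p_0 = 4*1 + 0 = 4, q_0 = 4*0 + 1 = 1.
  i=1: a_1=1, p_1 = 1*4 + 1 = 5, q_1 = 1*1 + 0 = 1.
  i=2: a_2=8, p_2 = 8*5 + 4 = 44, q_2 = 8*1 + 1 = 9.
  i=3: a_3=1, p_3 = 1*44 + 5 = 49, q_3 = 1*9 + 1 = 10.
  i=4: a_4=2, p_4 = 2*49 + 44 = 142, q_4 = 2*10 + 9 = 29.
q_4 = 29 > 22, so the last convergent with denominator <= 22 is p_3/q_3 = 49/10.
The closest fraction with denominator <= 22 is either p_3/q_3 or the intermediate fraction (k*p_3 + p_2)/(k*q_3 + q_2) with the largest k >= 1 whose denominator stays <= 22; these approach x as k grows, and every other convergent or intermediate fraction in range is farther away.
Largest k: floor((22 - q_2)/q_3) = floor((22 - 9)/10) = 1.
That gives (1*49 + 44)/(1*10 + 9) = 93/19.
Compare the errors: |x - 49/10| = |475*10 - 49*97|/(97*10) = 3/970, and |x - 93/19| = |475*19 - 93*97|/(97*19) = 4/1843.
Cross-multiplying, 4*970 = 3880 < 5529 = 3*1843, so 4/1843 is smaller: the intermediate fraction 93/19 is closer to x than 49/10.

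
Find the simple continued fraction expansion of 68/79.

Run the Euclidean algorithm on 68 and 79; the successive quotients are the partial quotients a_0, a_1, ... (each step inverts the fractional part left over by the previous one):
  68 = 0*79 + 68, so a_0 = 0.
  79 = 1*68 + 11, so a_1 = 1.
  68 = 6*11 + 2, so a_2 = 6.
  11 = 5*2 + 1, so a_3 = 5.
  2 = 2*1 + 0, so a_4 = 2.
The remainder reaches 0 after 5 divisions, so the expansion has 5 partial quotients, read off in order.

[0; 1, 6, 5, 2]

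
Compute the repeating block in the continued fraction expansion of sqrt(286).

[16; (1, 10, 3, 3, 2, 3, 3, 10, 1, 32)]

Write x_i = (sqrt(286) + m_i)/d_i with (m_0, d_0) = (0, 1). a_0 = floor(sqrt(286)) = 16, since 16^2 = 256 <= 286 < 289 = 17^2.
Iterate m_{i+1} = d_i*a_i - m_i, d_{i+1} = (286 - m_{i+1}^2)/d_i, a_{i+1} = floor((a_0 + m_{i+1})/d_{i+1}):
  m_1 = 1*16 - 0 = 16, d_1 = (286 - 16^2)/1 = 30/1 = 30, a_1 = floor((16 + 16)/30) = 1.
  m_2 = 30*1 - 16 = 14, d_2 = (286 - 14^2)/30 = 90/30 = 3, a_2 = floor((16 + 14)/3) = 10.
  m_3 = 3*10 - 14 = 16, d_3 = (286 - 16^2)/3 = 30/3 = 10, a_3 = floor((16 + 16)/10) = 3.
  m_4 = 10*3 - 16 = 14, d_4 = (286 - 14^2)/10 = 90/10 = 9, a_4 = floor((16 + 14)/9) = 3.
  m_5 = 9*3 - 14 = 13, d_5 = (286 - 13^2)/9 = 117/9 = 13, a_5 = floor((16 + 13)/13) = 2.
  m_6 = 13*2 - 13 = 13, d_6 = (286 - 13^2)/13 = 117/13 = 9, a_6 = floor((16 + 13)/9) = 3.
  m_7 = 9*3 - 13 = 14, d_7 = (286 - 14^2)/9 = 90/9 = 10, a_7 = floor((16 + 14)/10) = 3.
  m_8 = 10*3 - 14 = 16, d_8 = (286 - 16^2)/10 = 30/10 = 3, a_8 = floor((16 + 16)/3) = 10.
  m_9 = 3*10 - 16 = 14, d_9 = (286 - 14^2)/3 = 90/3 = 30, a_9 = floor((16 + 14)/30) = 1.
  m_10 = 30*1 - 14 = 16, d_10 = (286 - 16^2)/30 = 30/30 = 1, a_10 = floor((16 + 16)/1) = 32.
  m_11 = 1*32 - 16 = 16, d_11 = (286 - 16^2)/1 = 30/1 = 30: (m_11, d_11) = (m_1, d_1) = (16, 30), so from here the quotients repeat a_1, ..., a_10; the period length is 10.
Hence the expansion of sqrt(286) is a_0 = 16 followed by the repeating block 1, 10, 3, 3, 2, 3, 3, 10, 1, 32 (period 10).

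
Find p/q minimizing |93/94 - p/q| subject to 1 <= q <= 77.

76/77

Expand x = 93/94 as a continued fraction with the Euclidean algorithm:
  93 = 0*94 + 93, so a_0 = 0.
  94 = 1*93 + 1, so a_1 = 1.
  93 = 93*1 + 0, so a_2 = 93.
so x = [0; 1, 93].
Convergents (p_i = a_i*p_{i-1} + p_{i-2}, q_i = a_i*q_{i-1} + q_{i-2} with p_{-2}=0, p_{-1}=1, q_{-2}=1, q_{-1}=0), until the denominator exceeds 77:
  i=0: a_0=0, p_0 = 0*1 + 0 = 0, q_0 = 0*0 + 1 = 1.
  i=1: a_1=1, p_1 = 1*0 + 1 = 1, q_1 = 1*1 + 0 = 1.
  i=2: a_2=93, p_2 = 93*1 + 0 = 93, q_2 = 93*1 + 1 = 94.
q_2 = 94 > 77, so the last convergent with denominator <= 77 is p_1/q_1 = 1/1.
The closest fraction with denominator <= 77 is either p_1/q_1 or the intermediate fraction (k*p_1 + p_0)/(k*q_1 + q_0) with the largest k >= 1 whose denominator stays <= 77; these approach x as k grows, and every other convergent or intermediate fraction in range is farther away.
Largest k: floor((77 - q_0)/q_1) = floor((77 - 1)/1) = 76.
That gives (76*1 + 0)/(76*1 + 1) = 76/77.
Compare the errors: |x - 1/1| = |93*1 - 1*94|/(94*1) = 1/94, and |x - 76/77| = |93*77 - 76*94|/(94*77) = 17/7238.
Cross-multiplying, 17*94 = 1598 < 7238 = 1*7238, so 17/7238 is smaller: the intermediate fraction 76/77 is closer to x than 1/1.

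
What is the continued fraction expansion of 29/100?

[0; 3, 2, 4, 3]

Run the Euclidean algorithm on 29 and 100; the successive quotients are the partial quotients a_0, a_1, ... (each step inverts the fractional part left over by the previous one):
  29 = 0*100 + 29, so a_0 = 0.
  100 = 3*29 + 13, so a_1 = 3.
  29 = 2*13 + 3, so a_2 = 2.
  13 = 4*3 + 1, so a_3 = 4.
  3 = 3*1 + 0, so a_4 = 3.
The remainder reaches 0 after 5 divisions, so the expansion has 5 partial quotients, read off in order.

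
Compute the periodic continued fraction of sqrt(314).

[17; (1, 2, 1, 1, 2, 1, 34)]

Write x_i = (sqrt(314) + m_i)/d_i with (m_0, d_0) = (0, 1). a_0 = floor(sqrt(314)) = 17, since 17^2 = 289 <= 314 < 324 = 18^2.
Iterate m_{i+1} = d_i*a_i - m_i, d_{i+1} = (314 - m_{i+1}^2)/d_i, a_{i+1} = floor((a_0 + m_{i+1})/d_{i+1}):
  m_1 = 1*17 - 0 = 17, d_1 = (314 - 17^2)/1 = 25/1 = 25, a_1 = floor((17 + 17)/25) = 1.
  m_2 = 25*1 - 17 = 8, d_2 = (314 - 8^2)/25 = 250/25 = 10, a_2 = floor((17 + 8)/10) = 2.
  m_3 = 10*2 - 8 = 12, d_3 = (314 - 12^2)/10 = 170/10 = 17, a_3 = floor((17 + 12)/17) = 1.
  m_4 = 17*1 - 12 = 5, d_4 = (314 - 5^2)/17 = 289/17 = 17, a_4 = floor((17 + 5)/17) = 1.
  m_5 = 17*1 - 5 = 12, d_5 = (314 - 12^2)/17 = 170/17 = 10, a_5 = floor((17 + 12)/10) = 2.
  m_6 = 10*2 - 12 = 8, d_6 = (314 - 8^2)/10 = 250/10 = 25, a_6 = floor((17 + 8)/25) = 1.
  m_7 = 25*1 - 8 = 17, d_7 = (314 - 17^2)/25 = 25/25 = 1, a_7 = floor((17 + 17)/1) = 34.
  m_8 = 1*34 - 17 = 17, d_8 = (314 - 17^2)/1 = 25/1 = 25: (m_8, d_8) = (m_1, d_1) = (17, 25), so from here the quotients repeat a_1, ..., a_7; the period length is 7.
Hence the expansion of sqrt(314) is a_0 = 17 followed by the repeating block 1, 2, 1, 1, 2, 1, 34 (period 7).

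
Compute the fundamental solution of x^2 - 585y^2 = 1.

First expand sqrt(585) as a continued fraction. With x_i = (sqrt(585) + m_i)/d_i and (m_0, d_0) = (0, 1): a_0 = floor(sqrt(585)) = 24, since 24^2 = 576 <= 585 < 625 = 25^2.
Iterate m_{i+1} = d_i*a_i - m_i, d_{i+1} = (585 - m_{i+1}^2)/d_i, a_{i+1} = floor((a_0 + m_{i+1})/d_{i+1}):
  m_1 = 1*24 - 0 = 24, d_1 = (585 - 24^2)/1 = 9/1 = 9, a_1 = floor((24 + 24)/9) = 5.
  m_2 = 9*5 - 24 = 21, d_2 = (585 - 21^2)/9 = 144/9 = 16, a_2 = floor((24 + 21)/16) = 2.
  m_3 = 16*2 - 21 = 11, d_3 = (585 - 11^2)/16 = 464/16 = 29, a_3 = floor((24 + 11)/29) = 1.
  m_4 = 29*1 - 11 = 18, d_4 = (585 - 18^2)/29 = 261/29 = 9, a_4 = floor((24 + 18)/9) = 4.
  m_5 = 9*4 - 18 = 18, d_5 = (585 - 18^2)/9 = 261/9 = 29, a_5 = floor((24 + 18)/29) = 1.
  m_6 = 29*1 - 18 = 11, d_6 = (585 - 11^2)/29 = 464/29 = 16, a_6 = floor((24 + 11)/16) = 2.
  m_7 = 16*2 - 11 = 21, d_7 = (585 - 21^2)/16 = 144/16 = 9, a_7 = floor((24 + 21)/9) = 5.
  m_8 = 9*5 - 21 = 24, d_8 = (585 - 24^2)/9 = 9/9 = 1, a_8 = floor((24 + 24)/1) = 48.
  m_9 = 1*48 - 24 = 24, d_9 = (585 - 24^2)/1 = 9/1 = 9: (m_9, d_9) = (m_1, d_1) = (24, 9), so from here the quotients repeat a_1, ..., a_8; the period length is 8.
So sqrt(585) = [24; (5, 2, 1, 4, 1, 2, 5, 48)] with period length k = 8.
k is even, so the fundamental solution of x^2 - 585y^2 = 1 is (p_{k-1}, q_{k-1}) = (p_7, q_7); compute convergents through index 7.
Convergents (p_i = a_i*p_{i-1} + p_{i-2}, q_i = a_i*q_{i-1} + q_{i-2} with p_{-2}=0, p_{-1}=1, q_{-2}=1, q_{-1}=0):
  i=0: a_0=24, p_0 = 24*1 + 0 = 24, q_0 = 24*0 + 1 = 1.
  i=1: a_1=5, p_1 = 5*24 + 1 = 121, q_1 = 5*1 + 0 = 5.
  i=2: a_2=2, p_2 = 2*121 + 24 = 266, q_2 = 2*5 + 1 = 11.
  i=3: a_3=1, p_3 = 1*266 + 121 = 387, q_3 = 1*11 + 5 = 16.
  i=4: a_4=4, p_4 = 4*387 + 266 = 1814, q_4 = 4*16 + 11 = 75.
  i=5: a_5=1, p_5 = 1*1814 + 387 = 2201, q_5 = 1*75 + 16 = 91.
  i=6: a_6=2, p_6 = 2*2201 + 1814 = 6216, q_6 = 2*91 + 75 = 257.
  i=7: a_7=5, p_7 = 5*6216 + 2201 = 33281, q_7 = 5*257 + 91 = 1376.
Check: 33281^2 - 585*1376^2 = 1107624961 - 1107624960 = 1, so (x, y) = (33281, 1376) solves the equation, and by the theorem it is the least positive solution.

(x, y) = (33281, 1376)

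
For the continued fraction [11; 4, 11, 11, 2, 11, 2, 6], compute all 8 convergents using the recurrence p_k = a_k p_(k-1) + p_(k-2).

Using the convergent recurrence p_i = a_i*p_{i-1} + p_{i-2}, q_i = a_i*q_{i-1} + q_{i-2} with p_{-2}=0, p_{-1}=1, q_{-2}=1, q_{-1}=0:
  i=0: a_0=11, p_0 = 11*1 + 0 = 11, q_0 = 11*0 + 1 = 1.
  i=1: a_1=4, p_1 = 4*11 + 1 = 45, q_1 = 4*1 + 0 = 4.
  i=2: a_2=11, p_2 = 11*45 + 11 = 506, q_2 = 11*4 + 1 = 45.
  i=3: a_3=11, p_3 = 11*506 + 45 = 5611, q_3 = 11*45 + 4 = 499.
  i=4: a_4=2, p_4 = 2*5611 + 506 = 11728, q_4 = 2*499 + 45 = 1043.
  i=5: a_5=11, p_5 = 11*11728 + 5611 = 134619, q_5 = 11*1043 + 499 = 11972.
  i=6: a_6=2, p_6 = 2*134619 + 11728 = 280966, q_6 = 2*11972 + 1043 = 24987.
  i=7: a_7=6, p_7 = 6*280966 + 134619 = 1820415, q_7 = 6*24987 + 11972 = 161894.

11/1, 45/4, 506/45, 5611/499, 11728/1043, 134619/11972, 280966/24987, 1820415/161894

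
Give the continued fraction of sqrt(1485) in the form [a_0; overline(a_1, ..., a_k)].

Write x_i = (sqrt(1485) + m_i)/d_i with (m_0, d_0) = (0, 1). a_0 = floor(sqrt(1485)) = 38, since 38^2 = 1444 <= 1485 < 1521 = 39^2.
Iterate m_{i+1} = d_i*a_i - m_i, d_{i+1} = (1485 - m_{i+1}^2)/d_i, a_{i+1} = floor((a_0 + m_{i+1})/d_{i+1}):
  m_1 = 1*38 - 0 = 38, d_1 = (1485 - 38^2)/1 = 41/1 = 41, a_1 = floor((38 + 38)/41) = 1.
  m_2 = 41*1 - 38 = 3, d_2 = (1485 - 3^2)/41 = 1476/41 = 36, a_2 = floor((38 + 3)/36) = 1.
  m_3 = 36*1 - 3 = 33, d_3 = (1485 - 33^2)/36 = 396/36 = 11, a_3 = floor((38 + 33)/11) = 6.
  m_4 = 11*6 - 33 = 33, d_4 = (1485 - 33^2)/11 = 396/11 = 36, a_4 = floor((38 + 33)/36) = 1.
  m_5 = 36*1 - 33 = 3, d_5 = (1485 - 3^2)/36 = 1476/36 = 41, a_5 = floor((38 + 3)/41) = 1.
  m_6 = 41*1 - 3 = 38, d_6 = (1485 - 38^2)/41 = 41/41 = 1, a_6 = floor((38 + 38)/1) = 76.
  m_7 = 1*76 - 38 = 38, d_7 = (1485 - 38^2)/1 = 41/1 = 41: (m_7, d_7) = (m_1, d_1) = (38, 41), so from here the quotients repeat a_1, ..., a_6; the period length is 6.
Hence the expansion of sqrt(1485) is a_0 = 38 followed by the repeating block 1, 1, 6, 1, 1, 76 (period 6).

[38; overline(1, 1, 6, 1, 1, 76)]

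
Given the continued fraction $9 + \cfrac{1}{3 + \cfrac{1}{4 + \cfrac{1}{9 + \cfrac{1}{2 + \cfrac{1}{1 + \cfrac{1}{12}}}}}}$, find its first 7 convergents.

9/1, 28/3, 121/13, 1117/120, 2355/253, 3472/373, 44019/4729

Using the convergent recurrence p_i = a_i*p_{i-1} + p_{i-2}, q_i = a_i*q_{i-1} + q_{i-2} with p_{-2}=0, p_{-1}=1, q_{-2}=1, q_{-1}=0:
  i=0: a_0=9, p_0 = 9*1 + 0 = 9, q_0 = 9*0 + 1 = 1.
  i=1: a_1=3, p_1 = 3*9 + 1 = 28, q_1 = 3*1 + 0 = 3.
  i=2: a_2=4, p_2 = 4*28 + 9 = 121, q_2 = 4*3 + 1 = 13.
  i=3: a_3=9, p_3 = 9*121 + 28 = 1117, q_3 = 9*13 + 3 = 120.
  i=4: a_4=2, p_4 = 2*1117 + 121 = 2355, q_4 = 2*120 + 13 = 253.
  i=5: a_5=1, p_5 = 1*2355 + 1117 = 3472, q_5 = 1*253 + 120 = 373.
  i=6: a_6=12, p_6 = 12*3472 + 2355 = 44019, q_6 = 12*373 + 253 = 4729.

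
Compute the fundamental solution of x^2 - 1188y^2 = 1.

(x, y) = (48599, 1410)

First expand sqrt(1188) as a continued fraction. With x_i = (sqrt(1188) + m_i)/d_i and (m_0, d_0) = (0, 1): a_0 = floor(sqrt(1188)) = 34, since 34^2 = 1156 <= 1188 < 1225 = 35^2.
Iterate m_{i+1} = d_i*a_i - m_i, d_{i+1} = (1188 - m_{i+1}^2)/d_i, a_{i+1} = floor((a_0 + m_{i+1})/d_{i+1}):
  m_1 = 1*34 - 0 = 34, d_1 = (1188 - 34^2)/1 = 32/1 = 32, a_1 = floor((34 + 34)/32) = 2.
  m_2 = 32*2 - 34 = 30, d_2 = (1188 - 30^2)/32 = 288/32 = 9, a_2 = floor((34 + 30)/9) = 7.
  m_3 = 9*7 - 30 = 33, d_3 = (1188 - 33^2)/9 = 99/9 = 11, a_3 = floor((34 + 33)/11) = 6.
  m_4 = 11*6 - 33 = 33, d_4 = (1188 - 33^2)/11 = 99/11 = 9, a_4 = floor((34 + 33)/9) = 7.
  m_5 = 9*7 - 33 = 30, d_5 = (1188 - 30^2)/9 = 288/9 = 32, a_5 = floor((34 + 30)/32) = 2.
  m_6 = 32*2 - 30 = 34, d_6 = (1188 - 34^2)/32 = 32/32 = 1, a_6 = floor((34 + 34)/1) = 68.
  m_7 = 1*68 - 34 = 34, d_7 = (1188 - 34^2)/1 = 32/1 = 32: (m_7, d_7) = (m_1, d_1) = (34, 32), so from here the quotients repeat a_1, ..., a_6; the period length is 6.
So sqrt(1188) = [34; (2, 7, 6, 7, 2, 68)] with period length k = 6.
k is even, so the fundamental solution of x^2 - 1188y^2 = 1 is (p_{k-1}, q_{k-1}) = (p_5, q_5); compute convergents through index 5.
Convergents (p_i = a_i*p_{i-1} + p_{i-2}, q_i = a_i*q_{i-1} + q_{i-2} with p_{-2}=0, p_{-1}=1, q_{-2}=1, q_{-1}=0):
  i=0: a_0=34, p_0 = 34*1 + 0 = 34, q_0 = 34*0 + 1 = 1.
  i=1: a_1=2, p_1 = 2*34 + 1 = 69, q_1 = 2*1 + 0 = 2.
  i=2: a_2=7, p_2 = 7*69 + 34 = 517, q_2 = 7*2 + 1 = 15.
  i=3: a_3=6, p_3 = 6*517 + 69 = 3171, q_3 = 6*15 + 2 = 92.
  i=4: a_4=7, p_4 = 7*3171 + 517 = 22714, q_4 = 7*92 + 15 = 659.
  i=5: a_5=2, p_5 = 2*22714 + 3171 = 48599, q_5 = 2*659 + 92 = 1410.
Check: 48599^2 - 1188*1410^2 = 2361862801 - 2361862800 = 1, so (x, y) = (48599, 1410) solves the equation, and by the theorem it is the least positive solution.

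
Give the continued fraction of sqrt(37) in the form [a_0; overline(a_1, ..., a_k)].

Write x_i = (sqrt(37) + m_i)/d_i with (m_0, d_0) = (0, 1). a_0 = floor(sqrt(37)) = 6, since 6^2 = 36 <= 37 < 49 = 7^2.
Iterate m_{i+1} = d_i*a_i - m_i, d_{i+1} = (37 - m_{i+1}^2)/d_i, a_{i+1} = floor((a_0 + m_{i+1})/d_{i+1}):
  m_1 = 1*6 - 0 = 6, d_1 = (37 - 6^2)/1 = 1/1 = 1, a_1 = floor((6 + 6)/1) = 12.
  m_2 = 1*12 - 6 = 6, d_2 = (37 - 6^2)/1 = 1/1 = 1: (m_2, d_2) = (m_1, d_1) = (6, 1), so from here the quotient a_1 repeats; the period length is 1.
Hence the expansion of sqrt(37) is a_0 = 6 followed by the repeating block 12 (period 1).

[6; overline(12)]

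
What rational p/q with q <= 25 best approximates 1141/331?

Expand x = 1141/331 as a continued fraction with the Euclidean algorithm:
  1141 = 3*331 + 148, so a_0 = 3.
  331 = 2*148 + 35, so a_1 = 2.
  148 = 4*35 + 8, so a_2 = 4.
  35 = 4*8 + 3, so a_3 = 4.
  8 = 2*3 + 2, so a_4 = 2.
  3 = 1*2 + 1, so a_5 = 1.
  2 = 2*1 + 0, so a_6 = 2.
so x = [3; 2, 4, 4, 2, 1, 2].
Convergents (p_i = a_i*p_{i-1} + p_{i-2}, q_i = a_i*q_{i-1} + q_{i-2} with p_{-2}=0, p_{-1}=1, q_{-2}=1, q_{-1}=0), until the denominator exceeds 25:
  i=0: a_0=3, p_0 = 3*1 + 0 = 3, q_0 = 3*0 + 1 = 1.
  i=1: a_1=2, p_1 = 2*3 + 1 = 7, q_1 = 2*1 + 0 = 2.
  i=2: a_2=4, p_2 = 4*7 + 3 = 31, q_2 = 4*2 + 1 = 9.
  i=3: a_3=4, p_3 = 4*31 + 7 = 131, q_3 = 4*9 + 2 = 38.
q_3 = 38 > 25, so the last convergent with denominator <= 25 is p_2/q_2 = 31/9.
The closest fraction with denominator <= 25 is either p_2/q_2 or the intermediate fraction (k*p_2 + p_1)/(k*q_2 + q_1) with the largest k >= 1 whose denominator stays <= 25; these approach x as k grows, and every other convergent or intermediate fraction in range is farther away.
Largest k: floor((25 - q_1)/q_2) = floor((25 - 2)/9) = 2.
That gives (2*31 + 7)/(2*9 + 2) = 69/20.
Compare the errors: |x - 31/9| = |1141*9 - 31*331|/(331*9) = 8/2979, and |x - 69/20| = |1141*20 - 69*331|/(331*20) = 19/6620.
Cross-multiplying, 8*6620 = 52960 < 56601 = 19*2979, so 8/2979 is smaller: the convergent 31/9 is closer to x than 69/20.

31/9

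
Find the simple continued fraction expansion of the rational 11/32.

Run the Euclidean algorithm on 11 and 32; the successive quotients are the partial quotients a_0, a_1, ... (each step inverts the fractional part left over by the previous one):
  11 = 0*32 + 11, so a_0 = 0.
  32 = 2*11 + 10, so a_1 = 2.
  11 = 1*10 + 1, so a_2 = 1.
  10 = 10*1 + 0, so a_3 = 10.
The remainder reaches 0 after 4 divisions, so the expansion has 4 partial quotients, read off in order.

[0; 2, 1, 10]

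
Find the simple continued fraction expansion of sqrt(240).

[15; (2, 30)]

Write x_i = (sqrt(240) + m_i)/d_i with (m_0, d_0) = (0, 1). a_0 = floor(sqrt(240)) = 15, since 15^2 = 225 <= 240 < 256 = 16^2.
Iterate m_{i+1} = d_i*a_i - m_i, d_{i+1} = (240 - m_{i+1}^2)/d_i, a_{i+1} = floor((a_0 + m_{i+1})/d_{i+1}):
  m_1 = 1*15 - 0 = 15, d_1 = (240 - 15^2)/1 = 15/1 = 15, a_1 = floor((15 + 15)/15) = 2.
  m_2 = 15*2 - 15 = 15, d_2 = (240 - 15^2)/15 = 15/15 = 1, a_2 = floor((15 + 15)/1) = 30.
  m_3 = 1*30 - 15 = 15, d_3 = (240 - 15^2)/1 = 15/1 = 15: (m_3, d_3) = (m_1, d_1) = (15, 15), so from here the quotients repeat a_1, a_2; the period length is 2.
Hence the expansion of sqrt(240) is a_0 = 15 followed by the repeating block 2, 30 (period 2).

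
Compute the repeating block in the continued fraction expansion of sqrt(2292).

Write x_i = (sqrt(2292) + m_i)/d_i with (m_0, d_0) = (0, 1). a_0 = floor(sqrt(2292)) = 47, since 47^2 = 2209 <= 2292 < 2304 = 48^2.
Iterate m_{i+1} = d_i*a_i - m_i, d_{i+1} = (2292 - m_{i+1}^2)/d_i, a_{i+1} = floor((a_0 + m_{i+1})/d_{i+1}):
  m_1 = 1*47 - 0 = 47, d_1 = (2292 - 47^2)/1 = 83/1 = 83, a_1 = floor((47 + 47)/83) = 1.
  m_2 = 83*1 - 47 = 36, d_2 = (2292 - 36^2)/83 = 996/83 = 12, a_2 = floor((47 + 36)/12) = 6.
  m_3 = 12*6 - 36 = 36, d_3 = (2292 - 36^2)/12 = 996/12 = 83, a_3 = floor((47 + 36)/83) = 1.
  m_4 = 83*1 - 36 = 47, d_4 = (2292 - 47^2)/83 = 83/83 = 1, a_4 = floor((47 + 47)/1) = 94.
  m_5 = 1*94 - 47 = 47, d_5 = (2292 - 47^2)/1 = 83/1 = 83: (m_5, d_5) = (m_1, d_1) = (47, 83), so from here the quotients repeat a_1, ..., a_4; the period length is 4.
Hence the expansion of sqrt(2292) is a_0 = 47 followed by the repeating block 1, 6, 1, 94 (period 4).

[47; (1, 6, 1, 94)]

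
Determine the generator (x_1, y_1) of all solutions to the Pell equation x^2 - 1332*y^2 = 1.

First expand sqrt(1332) as a continued fraction. With x_i = (sqrt(1332) + m_i)/d_i and (m_0, d_0) = (0, 1): a_0 = floor(sqrt(1332)) = 36, since 36^2 = 1296 <= 1332 < 1369 = 37^2.
Iterate m_{i+1} = d_i*a_i - m_i, d_{i+1} = (1332 - m_{i+1}^2)/d_i, a_{i+1} = floor((a_0 + m_{i+1})/d_{i+1}):
  m_1 = 1*36 - 0 = 36, d_1 = (1332 - 36^2)/1 = 36/1 = 36, a_1 = floor((36 + 36)/36) = 2.
  m_2 = 36*2 - 36 = 36, d_2 = (1332 - 36^2)/36 = 36/36 = 1, a_2 = floor((36 + 36)/1) = 72.
  m_3 = 1*72 - 36 = 36, d_3 = (1332 - 36^2)/1 = 36/1 = 36: (m_3, d_3) = (m_1, d_1) = (36, 36), so from here the quotients repeat a_1, a_2; the period length is 2.
So sqrt(1332) = [36; (2, 72)] with period length k = 2.
k is even, so the fundamental solution of x^2 - 1332y^2 = 1 is (p_{k-1}, q_{k-1}) = (p_1, q_1); compute convergents through index 1.
Convergents (p_i = a_i*p_{i-1} + p_{i-2}, q_i = a_i*q_{i-1} + q_{i-2} with p_{-2}=0, p_{-1}=1, q_{-2}=1, q_{-1}=0):
  i=0: a_0=36, p_0 = 36*1 + 0 = 36, q_0 = 36*0 + 1 = 1.
  i=1: a_1=2, p_1 = 2*36 + 1 = 73, q_1 = 2*1 + 0 = 2.
Check: 73^2 - 1332*2^2 = 5329 - 5328 = 1, so (x, y) = (73, 2) solves the equation, and by the theorem it is the least positive solution.

(x, y) = (73, 2)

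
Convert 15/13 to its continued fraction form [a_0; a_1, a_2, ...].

Run the Euclidean algorithm on 15 and 13; the successive quotients are the partial quotients a_0, a_1, ... (each step inverts the fractional part left over by the previous one):
  15 = 1*13 + 2, so a_0 = 1.
  13 = 6*2 + 1, so a_1 = 6.
  2 = 2*1 + 0, so a_2 = 2.
The remainder reaches 0 after 3 divisions, so the expansion has 3 partial quotients, read off in order.

[1; 6, 2]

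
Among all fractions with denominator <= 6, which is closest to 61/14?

13/3

Expand x = 61/14 as a continued fraction with the Euclidean algorithm:
  61 = 4*14 + 5, so a_0 = 4.
  14 = 2*5 + 4, so a_1 = 2.
  5 = 1*4 + 1, so a_2 = 1.
  4 = 4*1 + 0, so a_3 = 4.
so x = [4; 2, 1, 4].
Convergents (p_i = a_i*p_{i-1} + p_{i-2}, q_i = a_i*q_{i-1} + q_{i-2} with p_{-2}=0, p_{-1}=1, q_{-2}=1, q_{-1}=0), until the denominator exceeds 6:
  i=0: a_0=4, p_0 = 4*1 + 0 = 4, q_0 = 4*0 + 1 = 1.
  i=1: a_1=2, p_1 = 2*4 + 1 = 9, q_1 = 2*1 + 0 = 2.
  i=2: a_2=1, p_2 = 1*9 + 4 = 13, q_2 = 1*2 + 1 = 3.
  i=3: a_3=4, p_3 = 4*13 + 9 = 61, q_3 = 4*3 + 2 = 14.
q_3 = 14 > 6, so the last convergent with denominator <= 6 is p_2/q_2 = 13/3.
The closest fraction with denominator <= 6 is either p_2/q_2 or the intermediate fraction (k*p_2 + p_1)/(k*q_2 + q_1) with the largest k >= 1 whose denominator stays <= 6; these approach x as k grows, and every other convergent or intermediate fraction in range is farther away.
Largest k: floor((6 - q_1)/q_2) = floor((6 - 2)/3) = 1.
That gives (1*13 + 9)/(1*3 + 2) = 22/5.
Compare the errors: |x - 13/3| = |61*3 - 13*14|/(14*3) = 1/42, and |x - 22/5| = |61*5 - 22*14|/(14*5) = 3/70.
Cross-multiplying, 1*70 = 70 < 126 = 3*42, so 1/42 is smaller: the convergent 13/3 is closer to x than 22/5.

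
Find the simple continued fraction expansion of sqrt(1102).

[33; (5, 10, 1, 6, 2, 6, 1, 10, 5, 66)]

Write x_i = (sqrt(1102) + m_i)/d_i with (m_0, d_0) = (0, 1). a_0 = floor(sqrt(1102)) = 33, since 33^2 = 1089 <= 1102 < 1156 = 34^2.
Iterate m_{i+1} = d_i*a_i - m_i, d_{i+1} = (1102 - m_{i+1}^2)/d_i, a_{i+1} = floor((a_0 + m_{i+1})/d_{i+1}):
  m_1 = 1*33 - 0 = 33, d_1 = (1102 - 33^2)/1 = 13/1 = 13, a_1 = floor((33 + 33)/13) = 5.
  m_2 = 13*5 - 33 = 32, d_2 = (1102 - 32^2)/13 = 78/13 = 6, a_2 = floor((33 + 32)/6) = 10.
  m_3 = 6*10 - 32 = 28, d_3 = (1102 - 28^2)/6 = 318/6 = 53, a_3 = floor((33 + 28)/53) = 1.
  m_4 = 53*1 - 28 = 25, d_4 = (1102 - 25^2)/53 = 477/53 = 9, a_4 = floor((33 + 25)/9) = 6.
  m_5 = 9*6 - 25 = 29, d_5 = (1102 - 29^2)/9 = 261/9 = 29, a_5 = floor((33 + 29)/29) = 2.
  m_6 = 29*2 - 29 = 29, d_6 = (1102 - 29^2)/29 = 261/29 = 9, a_6 = floor((33 + 29)/9) = 6.
  m_7 = 9*6 - 29 = 25, d_7 = (1102 - 25^2)/9 = 477/9 = 53, a_7 = floor((33 + 25)/53) = 1.
  m_8 = 53*1 - 25 = 28, d_8 = (1102 - 28^2)/53 = 318/53 = 6, a_8 = floor((33 + 28)/6) = 10.
  m_9 = 6*10 - 28 = 32, d_9 = (1102 - 32^2)/6 = 78/6 = 13, a_9 = floor((33 + 32)/13) = 5.
  m_10 = 13*5 - 32 = 33, d_10 = (1102 - 33^2)/13 = 13/13 = 1, a_10 = floor((33 + 33)/1) = 66.
  m_11 = 1*66 - 33 = 33, d_11 = (1102 - 33^2)/1 = 13/1 = 13: (m_11, d_11) = (m_1, d_1) = (33, 13), so from here the quotients repeat a_1, ..., a_10; the period length is 10.
Hence the expansion of sqrt(1102) is a_0 = 33 followed by the repeating block 5, 10, 1, 6, 2, 6, 1, 10, 5, 66 (period 10).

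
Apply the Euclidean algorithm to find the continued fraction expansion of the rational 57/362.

Run the Euclidean algorithm on 57 and 362; the successive quotients are the partial quotients a_0, a_1, ... (each step inverts the fractional part left over by the previous one):
  57 = 0*362 + 57, so a_0 = 0.
  362 = 6*57 + 20, so a_1 = 6.
  57 = 2*20 + 17, so a_2 = 2.
  20 = 1*17 + 3, so a_3 = 1.
  17 = 5*3 + 2, so a_4 = 5.
  3 = 1*2 + 1, so a_5 = 1.
  2 = 2*1 + 0, so a_6 = 2.
The remainder reaches 0 after 7 divisions, so the expansion has 7 partial quotients, read off in order.

[0; 6, 2, 1, 5, 1, 2]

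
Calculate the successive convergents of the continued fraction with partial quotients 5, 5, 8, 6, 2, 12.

5/1, 26/5, 213/41, 1304/251, 2821/543, 35156/6767

Using the convergent recurrence p_i = a_i*p_{i-1} + p_{i-2}, q_i = a_i*q_{i-1} + q_{i-2} with p_{-2}=0, p_{-1}=1, q_{-2}=1, q_{-1}=0:
  i=0: a_0=5, p_0 = 5*1 + 0 = 5, q_0 = 5*0 + 1 = 1.
  i=1: a_1=5, p_1 = 5*5 + 1 = 26, q_1 = 5*1 + 0 = 5.
  i=2: a_2=8, p_2 = 8*26 + 5 = 213, q_2 = 8*5 + 1 = 41.
  i=3: a_3=6, p_3 = 6*213 + 26 = 1304, q_3 = 6*41 + 5 = 251.
  i=4: a_4=2, p_4 = 2*1304 + 213 = 2821, q_4 = 2*251 + 41 = 543.
  i=5: a_5=12, p_5 = 12*2821 + 1304 = 35156, q_5 = 12*543 + 251 = 6767.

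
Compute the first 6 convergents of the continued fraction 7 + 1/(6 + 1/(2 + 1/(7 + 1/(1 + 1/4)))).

Using the convergent recurrence p_i = a_i*p_{i-1} + p_{i-2}, q_i = a_i*q_{i-1} + q_{i-2} with p_{-2}=0, p_{-1}=1, q_{-2}=1, q_{-1}=0:
  i=0: a_0=7, p_0 = 7*1 + 0 = 7, q_0 = 7*0 + 1 = 1.
  i=1: a_1=6, p_1 = 6*7 + 1 = 43, q_1 = 6*1 + 0 = 6.
  i=2: a_2=2, p_2 = 2*43 + 7 = 93, q_2 = 2*6 + 1 = 13.
  i=3: a_3=7, p_3 = 7*93 + 43 = 694, q_3 = 7*13 + 6 = 97.
  i=4: a_4=1, p_4 = 1*694 + 93 = 787, q_4 = 1*97 + 13 = 110.
  i=5: a_5=4, p_5 = 4*787 + 694 = 3842, q_5 = 4*110 + 97 = 537.

7/1, 43/6, 93/13, 694/97, 787/110, 3842/537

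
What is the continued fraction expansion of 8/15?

Run the Euclidean algorithm on 8 and 15; the successive quotients are the partial quotients a_0, a_1, ... (each step inverts the fractional part left over by the previous one):
  8 = 0*15 + 8, so a_0 = 0.
  15 = 1*8 + 7, so a_1 = 1.
  8 = 1*7 + 1, so a_2 = 1.
  7 = 7*1 + 0, so a_3 = 7.
The remainder reaches 0 after 4 divisions, so the expansion has 4 partial quotients, read off in order.

[0; 1, 1, 7]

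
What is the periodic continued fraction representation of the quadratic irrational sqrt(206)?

[14; (2, 1, 5, 14, 5, 1, 2, 28)]

Write x_i = (sqrt(206) + m_i)/d_i with (m_0, d_0) = (0, 1). a_0 = floor(sqrt(206)) = 14, since 14^2 = 196 <= 206 < 225 = 15^2.
Iterate m_{i+1} = d_i*a_i - m_i, d_{i+1} = (206 - m_{i+1}^2)/d_i, a_{i+1} = floor((a_0 + m_{i+1})/d_{i+1}):
  m_1 = 1*14 - 0 = 14, d_1 = (206 - 14^2)/1 = 10/1 = 10, a_1 = floor((14 + 14)/10) = 2.
  m_2 = 10*2 - 14 = 6, d_2 = (206 - 6^2)/10 = 170/10 = 17, a_2 = floor((14 + 6)/17) = 1.
  m_3 = 17*1 - 6 = 11, d_3 = (206 - 11^2)/17 = 85/17 = 5, a_3 = floor((14 + 11)/5) = 5.
  m_4 = 5*5 - 11 = 14, d_4 = (206 - 14^2)/5 = 10/5 = 2, a_4 = floor((14 + 14)/2) = 14.
  m_5 = 2*14 - 14 = 14, d_5 = (206 - 14^2)/2 = 10/2 = 5, a_5 = floor((14 + 14)/5) = 5.
  m_6 = 5*5 - 14 = 11, d_6 = (206 - 11^2)/5 = 85/5 = 17, a_6 = floor((14 + 11)/17) = 1.
  m_7 = 17*1 - 11 = 6, d_7 = (206 - 6^2)/17 = 170/17 = 10, a_7 = floor((14 + 6)/10) = 2.
  m_8 = 10*2 - 6 = 14, d_8 = (206 - 14^2)/10 = 10/10 = 1, a_8 = floor((14 + 14)/1) = 28.
  m_9 = 1*28 - 14 = 14, d_9 = (206 - 14^2)/1 = 10/1 = 10: (m_9, d_9) = (m_1, d_1) = (14, 10), so from here the quotients repeat a_1, ..., a_8; the period length is 8.
Hence the expansion of sqrt(206) is a_0 = 14 followed by the repeating block 2, 1, 5, 14, 5, 1, 2, 28 (period 8).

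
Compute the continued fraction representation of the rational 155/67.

Run the Euclidean algorithm on 155 and 67; the successive quotients are the partial quotients a_0, a_1, ... (each step inverts the fractional part left over by the previous one):
  155 = 2*67 + 21, so a_0 = 2.
  67 = 3*21 + 4, so a_1 = 3.
  21 = 5*4 + 1, so a_2 = 5.
  4 = 4*1 + 0, so a_3 = 4.
The remainder reaches 0 after 4 divisions, so the expansion has 4 partial quotients, read off in order.

[2; 3, 5, 4]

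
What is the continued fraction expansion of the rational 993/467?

Run the Euclidean algorithm on 993 and 467; the successive quotients are the partial quotients a_0, a_1, ... (each step inverts the fractional part left over by the previous one):
  993 = 2*467 + 59, so a_0 = 2.
  467 = 7*59 + 54, so a_1 = 7.
  59 = 1*54 + 5, so a_2 = 1.
  54 = 10*5 + 4, so a_3 = 10.
  5 = 1*4 + 1, so a_4 = 1.
  4 = 4*1 + 0, so a_5 = 4.
The remainder reaches 0 after 6 divisions, so the expansion has 6 partial quotients, read off in order.

[2; 7, 1, 10, 1, 4]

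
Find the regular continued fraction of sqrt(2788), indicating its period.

[52; (1, 4, 26, 4, 1, 104)]

Write x_i = (sqrt(2788) + m_i)/d_i with (m_0, d_0) = (0, 1). a_0 = floor(sqrt(2788)) = 52, since 52^2 = 2704 <= 2788 < 2809 = 53^2.
Iterate m_{i+1} = d_i*a_i - m_i, d_{i+1} = (2788 - m_{i+1}^2)/d_i, a_{i+1} = floor((a_0 + m_{i+1})/d_{i+1}):
  m_1 = 1*52 - 0 = 52, d_1 = (2788 - 52^2)/1 = 84/1 = 84, a_1 = floor((52 + 52)/84) = 1.
  m_2 = 84*1 - 52 = 32, d_2 = (2788 - 32^2)/84 = 1764/84 = 21, a_2 = floor((52 + 32)/21) = 4.
  m_3 = 21*4 - 32 = 52, d_3 = (2788 - 52^2)/21 = 84/21 = 4, a_3 = floor((52 + 52)/4) = 26.
  m_4 = 4*26 - 52 = 52, d_4 = (2788 - 52^2)/4 = 84/4 = 21, a_4 = floor((52 + 52)/21) = 4.
  m_5 = 21*4 - 52 = 32, d_5 = (2788 - 32^2)/21 = 1764/21 = 84, a_5 = floor((52 + 32)/84) = 1.
  m_6 = 84*1 - 32 = 52, d_6 = (2788 - 52^2)/84 = 84/84 = 1, a_6 = floor((52 + 52)/1) = 104.
  m_7 = 1*104 - 52 = 52, d_7 = (2788 - 52^2)/1 = 84/1 = 84: (m_7, d_7) = (m_1, d_1) = (52, 84), so from here the quotients repeat a_1, ..., a_6; the period length is 6.
Hence the expansion of sqrt(2788) is a_0 = 52 followed by the repeating block 1, 4, 26, 4, 1, 104 (period 6).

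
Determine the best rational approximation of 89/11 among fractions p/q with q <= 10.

Expand x = 89/11 as a continued fraction with the Euclidean algorithm:
  89 = 8*11 + 1, so a_0 = 8.
  11 = 11*1 + 0, so a_1 = 11.
so x = [8; 11].
Convergents (p_i = a_i*p_{i-1} + p_{i-2}, q_i = a_i*q_{i-1} + q_{i-2} with p_{-2}=0, p_{-1}=1, q_{-2}=1, q_{-1}=0), until the denominator exceeds 10:
  i=0: a_0=8, p_0 = 8*1 + 0 = 8, q_0 = 8*0 + 1 = 1.
  i=1: a_1=11, p_1 = 11*8 + 1 = 89, q_1 = 11*1 + 0 = 11.
q_1 = 11 > 10, so the last convergent with denominator <= 10 is p_0/q_0 = 8/1.
The closest fraction with denominator <= 10 is either p_0/q_0 or the intermediate fraction (k*p_0 + p_{-1})/(k*q_0 + q_{-1}) with the largest k >= 1 whose denominator stays <= 10; these approach x as k grows, and every other convergent or intermediate fraction in range is farther away.
Largest k: floor((10 - q_{-1})/q_0) = floor((10 - 0)/1) = 10 (using the seeds p_{-1} = 1, q_{-1} = 0).
That gives (10*8 + 1)/(10*1 + 0) = 81/10.
Compare the errors: |x - 8/1| = |89*1 - 8*11|/(11*1) = 1/11, and |x - 81/10| = |89*10 - 81*11|/(11*10) = 1/110.
Cross-multiplying, 1*11 = 11 < 110 = 1*110, so 1/110 is smaller: the intermediate fraction 81/10 is closer to x than 8/1.

81/10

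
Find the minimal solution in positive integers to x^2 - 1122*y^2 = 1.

First expand sqrt(1122) as a continued fraction. With x_i = (sqrt(1122) + m_i)/d_i and (m_0, d_0) = (0, 1): a_0 = floor(sqrt(1122)) = 33, since 33^2 = 1089 <= 1122 < 1156 = 34^2.
Iterate m_{i+1} = d_i*a_i - m_i, d_{i+1} = (1122 - m_{i+1}^2)/d_i, a_{i+1} = floor((a_0 + m_{i+1})/d_{i+1}):
  m_1 = 1*33 - 0 = 33, d_1 = (1122 - 33^2)/1 = 33/1 = 33, a_1 = floor((33 + 33)/33) = 2.
  m_2 = 33*2 - 33 = 33, d_2 = (1122 - 33^2)/33 = 33/33 = 1, a_2 = floor((33 + 33)/1) = 66.
  m_3 = 1*66 - 33 = 33, d_3 = (1122 - 33^2)/1 = 33/1 = 33: (m_3, d_3) = (m_1, d_1) = (33, 33), so from here the quotients repeat a_1, a_2; the period length is 2.
So sqrt(1122) = [33; (2, 66)] with period length k = 2.
k is even, so the fundamental solution of x^2 - 1122y^2 = 1 is (p_{k-1}, q_{k-1}) = (p_1, q_1); compute convergents through index 1.
Convergents (p_i = a_i*p_{i-1} + p_{i-2}, q_i = a_i*q_{i-1} + q_{i-2} with p_{-2}=0, p_{-1}=1, q_{-2}=1, q_{-1}=0):
  i=0: a_0=33, p_0 = 33*1 + 0 = 33, q_0 = 33*0 + 1 = 1.
  i=1: a_1=2, p_1 = 2*33 + 1 = 67, q_1 = 2*1 + 0 = 2.
Check: 67^2 - 1122*2^2 = 4489 - 4488 = 1, so (x, y) = (67, 2) solves the equation, and by the theorem it is the least positive solution.

(x, y) = (67, 2)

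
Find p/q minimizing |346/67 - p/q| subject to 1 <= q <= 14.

Expand x = 346/67 as a continued fraction with the Euclidean algorithm:
  346 = 5*67 + 11, so a_0 = 5.
  67 = 6*11 + 1, so a_1 = 6.
  11 = 11*1 + 0, so a_2 = 11.
so x = [5; 6, 11].
Convergents (p_i = a_i*p_{i-1} + p_{i-2}, q_i = a_i*q_{i-1} + q_{i-2} with p_{-2}=0, p_{-1}=1, q_{-2}=1, q_{-1}=0), until the denominator exceeds 14:
  i=0: a_0=5, p_0 = 5*1 + 0 = 5, q_0 = 5*0 + 1 = 1.
  i=1: a_1=6, p_1 = 6*5 + 1 = 31, q_1 = 6*1 + 0 = 6.
  i=2: a_2=11, p_2 = 11*31 + 5 = 346, q_2 = 11*6 + 1 = 67.
q_2 = 67 > 14, so the last convergent with denominator <= 14 is p_1/q_1 = 31/6.
The closest fraction with denominator <= 14 is either p_1/q_1 or the intermediate fraction (k*p_1 + p_0)/(k*q_1 + q_0) with the largest k >= 1 whose denominator stays <= 14; these approach x as k grows, and every other convergent or intermediate fraction in range is farther away.
Largest k: floor((14 - q_0)/q_1) = floor((14 - 1)/6) = 2.
That gives (2*31 + 5)/(2*6 + 1) = 67/13.
Compare the errors: |x - 31/6| = |346*6 - 31*67|/(67*6) = 1/402, and |x - 67/13| = |346*13 - 67*67|/(67*13) = 9/871.
Cross-multiplying, 1*871 = 871 < 3618 = 9*402, so 1/402 is smaller: the convergent 31/6 is closer to x than 67/13.

31/6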